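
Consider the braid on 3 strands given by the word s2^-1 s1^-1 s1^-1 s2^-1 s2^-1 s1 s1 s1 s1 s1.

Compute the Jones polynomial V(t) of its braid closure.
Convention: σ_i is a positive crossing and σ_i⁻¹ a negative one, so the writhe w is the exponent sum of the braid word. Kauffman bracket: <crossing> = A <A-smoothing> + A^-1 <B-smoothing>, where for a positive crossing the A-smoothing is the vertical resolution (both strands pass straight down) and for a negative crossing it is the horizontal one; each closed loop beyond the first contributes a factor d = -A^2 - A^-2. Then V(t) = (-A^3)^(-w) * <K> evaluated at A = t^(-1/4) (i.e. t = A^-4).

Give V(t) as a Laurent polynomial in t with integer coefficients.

Braid: s2^-1 s1^-1 s1^-1 s2^-1 s2^-1 s1 s1 s1 s1 s1 on 3 strands, 10 crossings.
Writhe w = (#positive) - (#negative) = 5 - 5 = 0.
State-sum expansion of <K>. There are 2^10 = 1024 states.
Each crossing splits two ways (0=vertical, 1=horizontal). The state's weight is A^(#A-smoothings - #B-smoothings) * d^(loops - 1).
Tabulate the states by total A-exponent and number of loops L (A-exp: L × count):
  A^10: L=4 ×1
  A^8: L=3 ×10
  A^6: L=2 ×29, L=4 ×16
  A^4: L=1 ×26, L=3 ×74, L=5 ×20
  A^2: L=2 ×90, L=4 ×105, L=6 ×15
  A^0: L=1 ×15, L=3 ×141, L=5 ×90, L=7 ×6
  A^-2: L=2 ×35, L=4 ×130, L=6 ×44, L=8 ×1
  A^-4: L=3 ×40, L=5 ×69, L=7 ×11
  A^-6: L=4 ×25, L=6 ×19, L=8 ×1
  A^-8: L=5 ×8, L=7 ×2
  A^-10: L=6 ×1
Each group contributes A^e * Σ count * d^(L-1):
Powers of d = -A^2 - A^-2: d^2 = A^4 + 2 + A^-4; d^3 = -A^6 - 3*A^2 - 3*A^-2 - A^-6; d^4 = A^8 + 4*A^4 + 6 + 4*A^-4 + A^-8; d^5 = -A^10 - 5*A^6 - 10*A^2 - 10*A^-2 - 5*A^-6 - A^-10; d^6 = A^12 + 6*A^8 + 15*A^4 + 20 + 15*A^-4 + 6*A^-8 + A^-12; d^7 = -A^14 - 7*A^10 - 21*A^6 - 35*A^2 - 35*A^-2 - 21*A^-6 - 7*A^-10 - A^-14.
  A^10 * (d^3) = -A^16 - 3*A^12 - 3*A^8 - A^4
  A^8 * (10*d^2) = 10*A^12 + 20*A^8 + 10*A^4
  A^6 * (29*d + 16*d^3) = -16*A^12 - 77*A^8 - 77*A^4 - 16
  A^4 * (26 + 74*d^2 + 20*d^4) = 20*A^12 + 154*A^8 + 294*A^4 + 154 + 20*A^-4
  A^2 * (90*d + 105*d^3 + 15*d^5) = -15*A^12 - 180*A^8 - 555*A^4 - 555 - 180*A^-4 - 15*A^-8
  A^0 * (15 + 141*d^2 + 90*d^4 + 6*d^6) = 6*A^12 + 126*A^8 + 591*A^4 + 957 + 591*A^-4 + 126*A^-8 + 6*A^-12
  A^-2 * (35*d + 130*d^3 + 44*d^5 + d^7) = -A^12 - 51*A^8 - 371*A^4 - 900 - 900*A^-4 - 371*A^-8 - 51*A^-12 - A^-16
  A^-4 * (40*d^2 + 69*d^4 + 11*d^6) = 11*A^8 + 135*A^4 + 481 + 714*A^-4 + 481*A^-8 + 135*A^-12 + 11*A^-16
  A^-6 * (25*d^3 + 19*d^5 + d^7) = -A^8 - 26*A^4 - 141 - 300*A^-4 - 300*A^-8 - 141*A^-12 - 26*A^-16 - A^-20
  A^-8 * (8*d^4 + 2*d^6) = 2*A^4 + 20 + 62*A^-4 + 88*A^-8 + 62*A^-12 + 20*A^-16 + 2*A^-20
  A^-10 * (d^5) = -1 - 5*A^-4 - 10*A^-8 - 10*A^-12 - 5*A^-16 - A^-20
Summing the groups: <K> = -A^16 + A^12 - A^8 + 2*A^4 - 1 + 2*A^-4 - A^-8 + A^-12 - A^-16
Normalise by the writhe: (-A^3)^(-w) = (-A^3)^(0) = 1, so f(A) = 1 * <K> = -A^16 + A^12 - A^8 + 2*A^4 - 1 + 2*A^-4 - A^-8 + A^-12 - A^-16.
Substitute A = t^(-1/4), i.e. A^e → t^(-e/4): V(t) = -t^4 + t^3 - t^2 + 2*t - 1 + 2*t^-1 - t^-2 + t^-3 - t^-4

Answer: -t^4 + t^3 - t^2 + 2*t - 1 + 2*t^-1 - t^-2 + t^-3 - t^-4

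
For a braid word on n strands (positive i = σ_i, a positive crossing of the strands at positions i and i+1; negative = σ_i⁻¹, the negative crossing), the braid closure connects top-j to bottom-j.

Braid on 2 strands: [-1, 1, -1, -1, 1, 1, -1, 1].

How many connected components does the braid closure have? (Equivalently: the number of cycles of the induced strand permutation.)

2

Derivation:
Track the strand permutation on 2 strands, starting from identity.
  step 1: s1^-1 swaps positions 1,2 -> [2 1]
  step 2: s1 swaps positions 1,2 -> [1 2]
  step 3: s1^-1 swaps positions 1,2 -> [2 1]
  step 4: s1^-1 swaps positions 1,2 -> [1 2]
  step 5: s1 swaps positions 1,2 -> [2 1]
  step 6: s1 swaps positions 1,2 -> [1 2]
  step 7: s1^-1 swaps positions 1,2 -> [2 1]
  step 8: s1 swaps positions 1,2 -> [1 2]
Final permutation (position -> original strand): [1 2]
Closure components = cycle count of this permutation = 2.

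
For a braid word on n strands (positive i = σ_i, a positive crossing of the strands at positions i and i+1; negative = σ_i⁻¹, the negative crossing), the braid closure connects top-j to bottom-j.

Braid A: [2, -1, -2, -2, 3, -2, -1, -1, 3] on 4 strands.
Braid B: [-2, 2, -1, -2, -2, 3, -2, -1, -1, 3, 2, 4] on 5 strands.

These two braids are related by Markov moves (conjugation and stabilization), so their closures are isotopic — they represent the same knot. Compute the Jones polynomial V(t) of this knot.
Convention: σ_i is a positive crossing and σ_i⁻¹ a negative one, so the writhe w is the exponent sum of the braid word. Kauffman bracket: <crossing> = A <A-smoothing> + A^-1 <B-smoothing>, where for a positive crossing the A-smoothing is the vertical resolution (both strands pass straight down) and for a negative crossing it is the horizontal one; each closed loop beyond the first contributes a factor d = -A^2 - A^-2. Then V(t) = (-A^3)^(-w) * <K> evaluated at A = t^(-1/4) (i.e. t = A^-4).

Markov-equivalent braids have isotopic closures, hence identical knot invariants. Strip the Markov moves from each word to reach a common short braid β, then compute V(t) once on β.
Braid A: s2 s1^-1 s2^-1 s2^-1 s3 s2^-1 s1^-1 s1^-1 s3 on 4 strands has no conjugating prefix/suffix or stabilization to strip; take β = s2 s1^-1 s2^-1 s2^-1 s3 s2^-1 s1^-1 s1^-1 s3.
Braid B: s2^-1 s2 s1^-1 s2^-1 s2^-1 s3 s2^-1 s1^-1 s1^-1 s3 s2 s4 on 5 strands reduces by inverse Markov moves (closure unchanged at each step):
  Destabilize: the word has the form β·s4 where s4 occurs only as the final letter (β ∈ B_4); drop it and the last strand → 4 strands.
  Deconjugate: the word is γ·β·γ⁻¹ with γ = s2^-1 (prefix) and γ⁻¹ = s2 (suffix); strip both.
Reduced to β = s2 s1^-1 s2^-1 s2^-1 s3 s2^-1 s1^-1 s1^-1 s3 on 4 strands, 9 crossings.
Both give the same β = s2 s1^-1 s2^-1 s2^-1 s3 s2^-1 s1^-1 s1^-1 s3 on 4 strands, so one state sum suffices:
Braid: s2 s1^-1 s2^-1 s2^-1 s3 s2^-1 s1^-1 s1^-1 s3 on 4 strands, 9 crossings.
Writhe w = (#positive) - (#negative) = 3 - 6 = -3.
State-sum expansion of <K>. There are 2^9 = 512 states.
Each crossing splits two ways (0=vertical, 1=horizontal). The state's weight is A^(#A-smoothings - #B-smoothings) * d^(loops - 1).
Tabulate the states by total A-exponent and number of loops L (A-exp: L × count):
  A^9: L=6 ×1
  A^7: L=5 ×9
  A^5: L=4 ×35, L=6 ×1
  A^3: L=3 ×73, L=5 ×11
  A^1: L=2 ×82, L=4 ×43, L=6 ×1
  A^-1: L=1 ×40, L=3 ×79, L=5 ×7
  A^-3: L=2 ×63, L=4 ×21
  A^-5: L=1 ×9, L=3 ×26, L=5 ×1
  A^-7: L=2 ×6, L=4 ×3
  A^-9: L=3 ×1
Each group contributes A^e * Σ count * d^(L-1):
Powers of d = -A^2 - A^-2: d^2 = A^4 + 2 + A^-4; d^3 = -A^6 - 3*A^2 - 3*A^-2 - A^-6; d^4 = A^8 + 4*A^4 + 6 + 4*A^-4 + A^-8; d^5 = -A^10 - 5*A^6 - 10*A^2 - 10*A^-2 - 5*A^-6 - A^-10.
  A^9 * (d^5) = -A^19 - 5*A^15 - 10*A^11 - 10*A^7 - 5*A^3 - A^-1
  A^7 * (9*d^4) = 9*A^15 + 36*A^11 + 54*A^7 + 36*A^3 + 9*A^-1
  A^5 * (35*d^3 + d^5) = -A^15 - 40*A^11 - 115*A^7 - 115*A^3 - 40*A^-1 - A^-5
  A^3 * (73*d^2 + 11*d^4) = 11*A^11 + 117*A^7 + 212*A^3 + 117*A^-1 + 11*A^-5
  A^1 * (82*d + 43*d^3 + d^5) = -A^11 - 48*A^7 - 221*A^3 - 221*A^-1 - 48*A^-5 - A^-9
  A^-1 * (40 + 79*d^2 + 7*d^4) = 7*A^7 + 107*A^3 + 240*A^-1 + 107*A^-5 + 7*A^-9
  A^-3 * (63*d + 21*d^3) = -21*A^3 - 126*A^-1 - 126*A^-5 - 21*A^-9
  A^-5 * (9 + 26*d^2 + d^4) = A^3 + 30*A^-1 + 67*A^-5 + 30*A^-9 + A^-13
  A^-7 * (6*d + 3*d^3) = -3*A^-1 - 15*A^-5 - 15*A^-9 - 3*A^-13
  A^-9 * (d^2) = A^-5 + 2*A^-9 + A^-13
Summing the groups: <K> = -A^19 + 3*A^15 - 4*A^11 + 5*A^7 - 6*A^3 + 5*A^-1 - 4*A^-5 + 2*A^-9 - A^-13
Normalise by the writhe: (-A^3)^(-w) = (-A^3)^(3) = -A^9, so f(A) = -A^9 * <K> = A^28 - 3*A^24 + 4*A^20 - 5*A^16 + 6*A^12 - 5*A^8 + 4*A^4 - 2 + A^-4.
Substitute A = t^(-1/4), i.e. A^e → t^(-e/4): V(t) = t - 2 + 4*t^-1 - 5*t^-2 + 6*t^-3 - 5*t^-4 + 4*t^-5 - 3*t^-6 + t^-7

Answer: t - 2 + 4*t^-1 - 5*t^-2 + 6*t^-3 - 5*t^-4 + 4*t^-5 - 3*t^-6 + t^-7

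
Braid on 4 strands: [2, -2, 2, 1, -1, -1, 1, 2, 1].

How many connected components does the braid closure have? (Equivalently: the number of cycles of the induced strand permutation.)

Track the strand permutation on 4 strands, starting from identity.
  step 1: s2 swaps positions 2,3 -> [1 3 2 4]
  step 2: s2^-1 swaps positions 2,3 -> [1 2 3 4]
  step 3: s2 swaps positions 2,3 -> [1 3 2 4]
  step 4: s1 swaps positions 1,2 -> [3 1 2 4]
  step 5: s1^-1 swaps positions 1,2 -> [1 3 2 4]
  step 6: s1^-1 swaps positions 1,2 -> [3 1 2 4]
  step 7: s1 swaps positions 1,2 -> [1 3 2 4]
  step 8: s2 swaps positions 2,3 -> [1 2 3 4]
  step 9: s1 swaps positions 1,2 -> [2 1 3 4]
Final permutation (position -> original strand): [2 1 3 4]
Closure components = cycle count of this permutation = 3.

Answer: 3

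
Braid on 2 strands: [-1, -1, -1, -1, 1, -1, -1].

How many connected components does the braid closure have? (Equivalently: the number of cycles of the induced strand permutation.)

1

Derivation:
Track the strand permutation on 2 strands, starting from identity.
  step 1: s1^-1 swaps positions 1,2 -> [2 1]
  step 2: s1^-1 swaps positions 1,2 -> [1 2]
  step 3: s1^-1 swaps positions 1,2 -> [2 1]
  step 4: s1^-1 swaps positions 1,2 -> [1 2]
  step 5: s1 swaps positions 1,2 -> [2 1]
  step 6: s1^-1 swaps positions 1,2 -> [1 2]
  step 7: s1^-1 swaps positions 1,2 -> [2 1]
Final permutation (position -> original strand): [2 1]
Closure components = cycle count of this permutation = 1.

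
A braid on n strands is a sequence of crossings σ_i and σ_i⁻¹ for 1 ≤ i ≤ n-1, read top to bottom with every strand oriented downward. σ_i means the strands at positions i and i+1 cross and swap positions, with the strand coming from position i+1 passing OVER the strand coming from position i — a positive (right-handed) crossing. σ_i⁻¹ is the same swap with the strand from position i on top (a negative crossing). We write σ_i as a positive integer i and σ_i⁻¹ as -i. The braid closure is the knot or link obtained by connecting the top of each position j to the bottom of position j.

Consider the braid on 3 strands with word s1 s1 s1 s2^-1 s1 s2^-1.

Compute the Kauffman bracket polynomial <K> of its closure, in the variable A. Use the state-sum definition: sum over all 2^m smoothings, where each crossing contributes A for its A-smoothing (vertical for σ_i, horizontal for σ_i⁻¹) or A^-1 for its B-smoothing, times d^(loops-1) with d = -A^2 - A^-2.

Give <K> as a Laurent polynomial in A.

Braid: s1 s1 s1 s2^-1 s1 s2^-1 on 3 strands, 6 crossings.
Writhe w = (#positive) - (#negative) = 4 - 2 = 2.
State-sum expansion of <K>. There are 2^6 = 64 states.
Smooth each crossing (0=||, 1=⌣⌢); contribution A^(Σ sign_k(1-2s_k)) * d^(L-1).
Tabulate the states by total A-exponent and number of loops L (A-exp: L × count):
  A^6: L=3 ×1
  A^4: L=2 ×6
  A^2: L=1 ×11, L=3 ×4
  A^0: L=2 ×19, L=4 ×1
  A^-2: L=3 ×15
  A^-4: L=4 ×6
  A^-6: L=5 ×1
Each group contributes A^e * Σ count * d^(L-1):
Powers of d = -A^2 - A^-2: d^2 = A^4 + 2 + A^-4; d^3 = -A^6 - 3*A^2 - 3*A^-2 - A^-6; d^4 = A^8 + 4*A^4 + 6 + 4*A^-4 + A^-8.
  A^6 * (d^2) = A^10 + 2*A^6 + A^2
  A^4 * (6*d) = -6*A^6 - 6*A^2
  A^2 * (11 + 4*d^2) = 4*A^6 + 19*A^2 + 4*A^-2
  A^0 * (19*d + d^3) = -A^6 - 22*A^2 - 22*A^-2 - A^-6
  A^-2 * (15*d^2) = 15*A^2 + 30*A^-2 + 15*A^-6
  A^-4 * (6*d^3) = -6*A^2 - 18*A^-2 - 18*A^-6 - 6*A^-10
  A^-6 * (d^4) = A^2 + 4*A^-2 + 6*A^-6 + 4*A^-10 + A^-14
Summing the groups: <K> = A^10 - A^6 + 2*A^2 - 2*A^-2 + 2*A^-6 - 2*A^-10 + A^-14

Answer: A^10 - A^6 + 2*A^2 - 2*A^-2 + 2*A^-6 - 2*A^-10 + A^-14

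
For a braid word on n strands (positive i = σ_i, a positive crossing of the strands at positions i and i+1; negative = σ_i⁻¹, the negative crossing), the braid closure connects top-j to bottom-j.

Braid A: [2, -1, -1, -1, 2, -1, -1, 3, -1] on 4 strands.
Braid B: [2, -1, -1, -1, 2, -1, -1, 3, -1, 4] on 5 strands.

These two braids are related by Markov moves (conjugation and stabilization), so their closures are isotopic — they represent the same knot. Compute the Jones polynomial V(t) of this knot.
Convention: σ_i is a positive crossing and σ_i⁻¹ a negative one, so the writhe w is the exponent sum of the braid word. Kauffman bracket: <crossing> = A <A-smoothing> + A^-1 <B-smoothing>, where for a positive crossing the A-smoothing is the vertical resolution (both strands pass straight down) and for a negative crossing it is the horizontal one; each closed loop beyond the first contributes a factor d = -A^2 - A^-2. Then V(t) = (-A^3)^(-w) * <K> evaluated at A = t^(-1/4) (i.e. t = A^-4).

Markov-equivalent braids have isotopic closures, hence identical knot invariants. Strip the Markov moves from each word to reach a common short braid β, then compute V(t) once on β.
Braid A: s2 s1^-1 s1^-1 s1^-1 s2 s1^-1 s1^-1 s3 s1^-1 on 4 strands has no conjugating prefix/suffix or stabilization to strip; take β = s2 s1^-1 s1^-1 s1^-1 s2 s1^-1 s1^-1 s3 s1^-1.
Braid B: s2 s1^-1 s1^-1 s1^-1 s2 s1^-1 s1^-1 s3 s1^-1 s4 on 5 strands reduces by inverse Markov moves (closure unchanged at each step):
  Destabilize: the word has the form β·s4 where s4 occurs only as the final letter (β ∈ B_4); drop it and the last strand → 4 strands.
Reduced to β = s2 s1^-1 s1^-1 s1^-1 s2 s1^-1 s1^-1 s3 s1^-1 on 4 strands, 9 crossings.
Both give the same β = s2 s1^-1 s1^-1 s1^-1 s2 s1^-1 s1^-1 s3 s1^-1 on 4 strands, so one state sum suffices:
Braid: s2 s1^-1 s1^-1 s1^-1 s2 s1^-1 s1^-1 s3 s1^-1 on 4 strands, 9 crossings.
Writhe w = (#positive) - (#negative) = 3 - 6 = -3.
Enumerate smoothing states for the bracket polynomial. There are 2^9 = 512 states.
Smooth each crossing (0=||, 1=⌣⌢); contribution A^(Σ sign_k(1-2s_k)) * d^(L-1).
Tabulate the states by total A-exponent and number of loops L (A-exp: L × count):
  A^9: L=8 ×1
  A^7: L=7 ×9
  A^5: L=6 ×36
  A^3: L=5 ×84
  A^1: L=4 ×126
  A^-1: L=3 ×124, L=5 ×2
  A^-3: L=2 ×75, L=4 ×9
  A^-5: L=1 ×21, L=3 ×15
  A^-7: L=2 ×8, L=4 ×1
  A^-9: L=3 ×1
Each group contributes A^e * Σ count * d^(L-1):
Powers of d = -A^2 - A^-2: d^2 = A^4 + 2 + A^-4; d^3 = -A^6 - 3*A^2 - 3*A^-2 - A^-6; d^4 = A^8 + 4*A^4 + 6 + 4*A^-4 + A^-8; d^5 = -A^10 - 5*A^6 - 10*A^2 - 10*A^-2 - 5*A^-6 - A^-10; d^6 = A^12 + 6*A^8 + 15*A^4 + 20 + 15*A^-4 + 6*A^-8 + A^-12; d^7 = -A^14 - 7*A^10 - 21*A^6 - 35*A^2 - 35*A^-2 - 21*A^-6 - 7*A^-10 - A^-14.
  A^9 * (d^7) = -A^23 - 7*A^19 - 21*A^15 - 35*A^11 - 35*A^7 - 21*A^3 - 7*A^-1 - A^-5
  A^7 * (9*d^6) = 9*A^19 + 54*A^15 + 135*A^11 + 180*A^7 + 135*A^3 + 54*A^-1 + 9*A^-5
  A^5 * (36*d^5) = -36*A^15 - 180*A^11 - 360*A^7 - 360*A^3 - 180*A^-1 - 36*A^-5
  A^3 * (84*d^4) = 84*A^11 + 336*A^7 + 504*A^3 + 336*A^-1 + 84*A^-5
  A^1 * (126*d^3) = -126*A^7 - 378*A^3 - 378*A^-1 - 126*A^-5
  A^-1 * (124*d^2 + 2*d^4) = 2*A^7 + 132*A^3 + 260*A^-1 + 132*A^-5 + 2*A^-9
  A^-3 * (75*d + 9*d^3) = -9*A^3 - 102*A^-1 - 102*A^-5 - 9*A^-9
  A^-5 * (21 + 15*d^2) = 15*A^-1 + 51*A^-5 + 15*A^-9
  A^-7 * (8*d + d^3) = -A^-1 - 11*A^-5 - 11*A^-9 - A^-13
  A^-9 * (d^2) = A^-5 + 2*A^-9 + A^-13
Summing the groups: <K> = -A^23 + 2*A^19 - 3*A^15 + 4*A^11 - 3*A^7 + 3*A^3 - 3*A^-1 + A^-5 - A^-9
Normalise by the writhe: (-A^3)^(-w) = (-A^3)^(3) = -A^9, so f(A) = -A^9 * <K> = A^32 - 2*A^28 + 3*A^24 - 4*A^20 + 3*A^16 - 3*A^12 + 3*A^8 - A^4 + 1.
Substitute A = t^(-1/4), i.e. A^e → t^(-e/4): V(t) = 1 - t^-1 + 3*t^-2 - 3*t^-3 + 3*t^-4 - 4*t^-5 + 3*t^-6 - 2*t^-7 + t^-8

Answer: 1 - t^-1 + 3*t^-2 - 3*t^-3 + 3*t^-4 - 4*t^-5 + 3*t^-6 - 2*t^-7 + t^-8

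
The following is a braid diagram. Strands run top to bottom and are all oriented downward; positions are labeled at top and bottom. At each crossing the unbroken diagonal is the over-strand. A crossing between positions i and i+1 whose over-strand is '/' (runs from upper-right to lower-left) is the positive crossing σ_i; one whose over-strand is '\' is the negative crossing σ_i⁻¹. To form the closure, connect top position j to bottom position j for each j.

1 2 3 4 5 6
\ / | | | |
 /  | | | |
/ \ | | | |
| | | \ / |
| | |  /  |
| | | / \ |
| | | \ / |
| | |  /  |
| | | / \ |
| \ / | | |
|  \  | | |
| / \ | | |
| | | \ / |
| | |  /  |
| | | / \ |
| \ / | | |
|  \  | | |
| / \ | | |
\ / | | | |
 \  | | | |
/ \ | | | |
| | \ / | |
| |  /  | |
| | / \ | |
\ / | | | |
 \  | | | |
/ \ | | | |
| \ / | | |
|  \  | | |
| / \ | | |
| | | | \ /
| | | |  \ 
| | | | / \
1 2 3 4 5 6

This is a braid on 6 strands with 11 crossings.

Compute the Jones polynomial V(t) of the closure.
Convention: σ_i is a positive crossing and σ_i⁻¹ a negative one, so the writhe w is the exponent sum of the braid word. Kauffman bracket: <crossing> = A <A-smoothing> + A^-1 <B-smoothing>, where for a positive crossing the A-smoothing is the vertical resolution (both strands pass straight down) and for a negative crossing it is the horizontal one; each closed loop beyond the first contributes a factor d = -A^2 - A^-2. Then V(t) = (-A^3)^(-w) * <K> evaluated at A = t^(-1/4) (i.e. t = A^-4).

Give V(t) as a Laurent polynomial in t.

-t^3 + 2*t^2 - 3*t + 4 - 3*t^-1 + 4*t^-2 - 2*t^-3 + t^-4 - t^-5

Derivation:
Reading the diagram top to bottom ('/'-over between positions i,i+1 = s_i, '\'-over = s_i^-1): braid word = s1 s4 s4 s2^-1 s4 s2^-1 s1^-1 s3 s1^-1 s2^-1 s5^-1.
The presented braid s1 s4 s4 s2^-1 s4 s2^-1 s1^-1 s3 s1^-1 s2^-1 s5^-1 on 6 strands reduces by inverse Markov moves (closure unchanged at each step):
  Destabilize: the word has the form β·s5^-1 where s5^-1 occurs only as the final letter (β ∈ B_5); drop it and the last strand → 5 strands.
Reduced to β = s1 s4 s4 s2^-1 s4 s2^-1 s1^-1 s3 s1^-1 s2^-1 on 5 strands, 10 crossings.
Compute on β:
Braid: s1 s4 s4 s2^-1 s4 s2^-1 s1^-1 s3 s1^-1 s2^-1 on 5 strands, 10 crossings.
Writhe w = (#positive) - (#negative) = 5 - 5 = 0.
Enumerate smoothing states for the bracket polynomial. There are 2^10 = 1024 states.
Each crossing splits two ways (0=vertical, 1=horizontal). The state's weight is A^(#A-smoothings - #B-smoothings) * d^(loops - 1).
Tabulate the states by total A-exponent and number of loops L (A-exp: L × count):
  A^10: L=6 ×1
  A^8: L=5 ×10
  A^6: L=4 ×40, L=6 ×5
  A^4: L=3 ×80, L=5 ×39, L=7 ×1
  A^2: L=2 ×79, L=4 ×117, L=6 ×14
  A^0: L=1 ×30, L=3 ×158, L=5 ×62, L=7 ×2
  A^-2: L=2 ×84, L=4 ×111, L=6 ×15
  A^-4: L=1 ×9, L=3 ×74, L=5 ×36, L=7 ×1
  A^-6: L=2 ×12, L=4 ×29, L=6 ×4
  A^-8: L=3 ×6, L=5 ×4
  A^-10: L=4 ×1
Each group contributes A^e * Σ count * d^(L-1):
Powers of d = -A^2 - A^-2: d^2 = A^4 + 2 + A^-4; d^3 = -A^6 - 3*A^2 - 3*A^-2 - A^-6; d^4 = A^8 + 4*A^4 + 6 + 4*A^-4 + A^-8; d^5 = -A^10 - 5*A^6 - 10*A^2 - 10*A^-2 - 5*A^-6 - A^-10; d^6 = A^12 + 6*A^8 + 15*A^4 + 20 + 15*A^-4 + 6*A^-8 + A^-12.
  A^10 * (d^5) = -A^20 - 5*A^16 - 10*A^12 - 10*A^8 - 5*A^4 - 1
  A^8 * (10*d^4) = 10*A^16 + 40*A^12 + 60*A^8 + 40*A^4 + 10
  A^6 * (40*d^3 + 5*d^5) = -5*A^16 - 65*A^12 - 170*A^8 - 170*A^4 - 65 - 5*A^-4
  A^4 * (80*d^2 + 39*d^4 + d^6) = A^16 + 45*A^12 + 251*A^8 + 414*A^4 + 251 + 45*A^-4 + A^-8
  A^2 * (79*d + 117*d^3 + 14*d^5) = -14*A^12 - 187*A^8 - 570*A^4 - 570 - 187*A^-4 - 14*A^-8
  A^0 * (30 + 158*d^2 + 62*d^4 + 2*d^6) = 2*A^12 + 74*A^8 + 436*A^4 + 758 + 436*A^-4 + 74*A^-8 + 2*A^-12
  A^-2 * (84*d + 111*d^3 + 15*d^5) = -15*A^8 - 186*A^4 - 567 - 567*A^-4 - 186*A^-8 - 15*A^-12
  A^-4 * (9 + 74*d^2 + 36*d^4 + d^6) = A^8 + 42*A^4 + 233 + 393*A^-4 + 233*A^-8 + 42*A^-12 + A^-16
  A^-6 * (12*d + 29*d^3 + 4*d^5) = -4*A^4 - 49 - 139*A^-4 - 139*A^-8 - 49*A^-12 - 4*A^-16
  A^-8 * (6*d^2 + 4*d^4) = 4 + 22*A^-4 + 36*A^-8 + 22*A^-12 + 4*A^-16
  A^-10 * (d^3) = -A^-4 - 3*A^-8 - 3*A^-12 - A^-16
Summing the groups: <K> = -A^20 + A^16 - 2*A^12 + 4*A^8 - 3*A^4 + 4 - 3*A^-4 + 2*A^-8 - A^-12
Normalise by the writhe: (-A^3)^(-w) = (-A^3)^(0) = 1, so f(A) = 1 * <K> = -A^20 + A^16 - 2*A^12 + 4*A^8 - 3*A^4 + 4 - 3*A^-4 + 2*A^-8 - A^-12.
Substitute A = t^(-1/4), i.e. A^e → t^(-e/4): V(t) = -t^3 + 2*t^2 - 3*t + 4 - 3*t^-1 + 4*t^-2 - 2*t^-3 + t^-4 - t^-5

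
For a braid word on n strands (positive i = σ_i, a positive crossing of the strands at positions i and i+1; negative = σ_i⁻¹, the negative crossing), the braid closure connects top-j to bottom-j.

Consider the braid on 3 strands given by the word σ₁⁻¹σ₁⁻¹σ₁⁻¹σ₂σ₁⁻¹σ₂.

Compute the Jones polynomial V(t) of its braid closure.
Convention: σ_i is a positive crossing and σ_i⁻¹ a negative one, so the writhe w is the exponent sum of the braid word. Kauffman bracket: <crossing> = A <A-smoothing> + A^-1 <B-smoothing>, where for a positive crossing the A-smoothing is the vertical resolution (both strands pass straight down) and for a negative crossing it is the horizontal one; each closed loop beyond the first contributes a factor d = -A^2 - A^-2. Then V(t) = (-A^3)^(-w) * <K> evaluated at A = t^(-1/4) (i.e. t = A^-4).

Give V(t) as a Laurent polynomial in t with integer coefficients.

t - 1 + 2*t^-1 - 2*t^-2 + 2*t^-3 - 2*t^-4 + t^-5

Derivation:
Braid: s1^-1 s1^-1 s1^-1 s2 s1^-1 s2 on 3 strands, 6 crossings.
Writhe w = (#positive) - (#negative) = 2 - 4 = -2.
Computing the Kauffman bracket via state sum. There are 2^6 = 64 states.
For each crossing: s=0 is the vertical smoothing, s=1 horizontal. Crossing k contributes A^(sign_k * (1 - 2*s_k)); loop factor d = -A^2 - A^-2.
Tabulate the states by total A-exponent and number of loops L (A-exp: L × count):
  A^6: L=5 ×1
  A^4: L=4 ×6
  A^2: L=3 ×15
  A^0: L=2 ×19, L=4 ×1
  A^-2: L=1 ×11, L=3 ×4
  A^-4: L=2 ×6
  A^-6: L=3 ×1
Each group contributes A^e * Σ count * d^(L-1):
Powers of d = -A^2 - A^-2: d^2 = A^4 + 2 + A^-4; d^3 = -A^6 - 3*A^2 - 3*A^-2 - A^-6; d^4 = A^8 + 4*A^4 + 6 + 4*A^-4 + A^-8.
  A^6 * (d^4) = A^14 + 4*A^10 + 6*A^6 + 4*A^2 + A^-2
  A^4 * (6*d^3) = -6*A^10 - 18*A^6 - 18*A^2 - 6*A^-2
  A^2 * (15*d^2) = 15*A^6 + 30*A^2 + 15*A^-2
  A^0 * (19*d + d^3) = -A^6 - 22*A^2 - 22*A^-2 - A^-6
  A^-2 * (11 + 4*d^2) = 4*A^2 + 19*A^-2 + 4*A^-6
  A^-4 * (6*d) = -6*A^-2 - 6*A^-6
  A^-6 * (d^2) = A^-2 + 2*A^-6 + A^-10
Summing the groups: <K> = A^14 - 2*A^10 + 2*A^6 - 2*A^2 + 2*A^-2 - A^-6 + A^-10
Normalise by the writhe: (-A^3)^(-w) = (-A^3)^(2) = A^6, so f(A) = A^6 * <K> = A^20 - 2*A^16 + 2*A^12 - 2*A^8 + 2*A^4 - 1 + A^-4.
Substitute A = t^(-1/4), i.e. A^e → t^(-e/4): V(t) = t - 1 + 2*t^-1 - 2*t^-2 + 2*t^-3 - 2*t^-4 + t^-5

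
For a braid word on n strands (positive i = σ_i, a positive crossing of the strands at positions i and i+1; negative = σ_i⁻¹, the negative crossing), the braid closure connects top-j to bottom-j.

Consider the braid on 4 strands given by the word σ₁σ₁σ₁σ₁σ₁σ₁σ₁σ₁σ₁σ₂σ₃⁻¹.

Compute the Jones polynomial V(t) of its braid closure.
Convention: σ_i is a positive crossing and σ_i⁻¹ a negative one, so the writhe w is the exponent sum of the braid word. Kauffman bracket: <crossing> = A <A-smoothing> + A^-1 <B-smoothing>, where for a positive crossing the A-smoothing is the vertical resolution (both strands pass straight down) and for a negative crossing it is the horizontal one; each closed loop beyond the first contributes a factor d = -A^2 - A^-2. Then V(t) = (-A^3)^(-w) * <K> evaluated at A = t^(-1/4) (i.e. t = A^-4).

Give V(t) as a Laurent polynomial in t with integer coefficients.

-t^13 + t^12 - t^11 + t^10 - t^9 + t^8 - t^7 + t^6 + t^4

Derivation:
The presented braid s1 s1 s1 s1 s1 s1 s1 s1 s1 s2 s3^-1 on 4 strands reduces by inverse Markov moves (closure unchanged at each step):
  Destabilize: the word has the form β·s3^-1 where s3^-1 occurs only as the final letter (β ∈ B_3); drop it and the last strand → 3 strands.
  Destabilize: the word has the form β·s2 where s2 occurs only as the final letter (β ∈ B_2); drop it and the last strand → 2 strands.
Reduced to β = s1 s1 s1 s1 s1 s1 s1 s1 s1 on 2 strands, 9 crossings.
Compute on β:
Braid: s1 s1 s1 s1 s1 s1 s1 s1 s1 on 2 strands, 9 crossings.
Writhe w = (#positive) - (#negative) = 9 - 0 = 9.
Enumerate smoothing states for the bracket polynomial. There are 2^9 = 512 states.
For each crossing: s=0 is the vertical smoothing, s=1 horizontal. Crossing k contributes A^(sign_k * (1 - 2*s_k)); loop factor d = -A^2 - A^-2.
Tabulate the states by total A-exponent and number of loops L (A-exp: L × count):
  A^9: L=2 ×1
  A^7: L=1 ×9
  A^5: L=2 ×36
  A^3: L=3 ×84
  A^1: L=4 ×126
  A^-1: L=5 ×126
  A^-3: L=6 ×84
  A^-5: L=7 ×36
  A^-7: L=8 ×9
  A^-9: L=9 ×1
Each group contributes A^e * Σ count * d^(L-1):
Powers of d = -A^2 - A^-2: d^2 = A^4 + 2 + A^-4; d^3 = -A^6 - 3*A^2 - 3*A^-2 - A^-6; d^4 = A^8 + 4*A^4 + 6 + 4*A^-4 + A^-8; d^5 = -A^10 - 5*A^6 - 10*A^2 - 10*A^-2 - 5*A^-6 - A^-10; d^6 = A^12 + 6*A^8 + 15*A^4 + 20 + 15*A^-4 + 6*A^-8 + A^-12; d^7 = -A^14 - 7*A^10 - 21*A^6 - 35*A^2 - 35*A^-2 - 21*A^-6 - 7*A^-10 - A^-14; d^8 = A^16 + 8*A^12 + 28*A^8 + 56*A^4 + 70 + 56*A^-4 + 28*A^-8 + 8*A^-12 + A^-16.
  A^9 * (d) = -A^11 - A^7
  A^7 * (9) = 9*A^7
  A^5 * (36*d) = -36*A^7 - 36*A^3
  A^3 * (84*d^2) = 84*A^7 + 168*A^3 + 84*A^-1
  A^1 * (126*d^3) = -126*A^7 - 378*A^3 - 378*A^-1 - 126*A^-5
  A^-1 * (126*d^4) = 126*A^7 + 504*A^3 + 756*A^-1 + 504*A^-5 + 126*A^-9
  A^-3 * (84*d^5) = -84*A^7 - 420*A^3 - 840*A^-1 - 840*A^-5 - 420*A^-9 - 84*A^-13
  A^-5 * (36*d^6) = 36*A^7 + 216*A^3 + 540*A^-1 + 720*A^-5 + 540*A^-9 + 216*A^-13 + 36*A^-17
  A^-7 * (9*d^7) = -9*A^7 - 63*A^3 - 189*A^-1 - 315*A^-5 - 315*A^-9 - 189*A^-13 - 63*A^-17 - 9*A^-21
  A^-9 * (d^8) = A^7 + 8*A^3 + 28*A^-1 + 56*A^-5 + 70*A^-9 + 56*A^-13 + 28*A^-17 + 8*A^-21 + A^-25
Summing the groups: <K> = -A^11 - A^3 + A^-1 - A^-5 + A^-9 - A^-13 + A^-17 - A^-21 + A^-25
Normalise by the writhe: (-A^3)^(-w) = (-A^3)^(-9) = -A^-27, so f(A) = -A^-27 * <K> = A^-16 + A^-24 - A^-28 + A^-32 - A^-36 + A^-40 - A^-44 + A^-48 - A^-52.
Substitute A = t^(-1/4), i.e. A^e → t^(-e/4): V(t) = -t^13 + t^12 - t^11 + t^10 - t^9 + t^8 - t^7 + t^6 + t^4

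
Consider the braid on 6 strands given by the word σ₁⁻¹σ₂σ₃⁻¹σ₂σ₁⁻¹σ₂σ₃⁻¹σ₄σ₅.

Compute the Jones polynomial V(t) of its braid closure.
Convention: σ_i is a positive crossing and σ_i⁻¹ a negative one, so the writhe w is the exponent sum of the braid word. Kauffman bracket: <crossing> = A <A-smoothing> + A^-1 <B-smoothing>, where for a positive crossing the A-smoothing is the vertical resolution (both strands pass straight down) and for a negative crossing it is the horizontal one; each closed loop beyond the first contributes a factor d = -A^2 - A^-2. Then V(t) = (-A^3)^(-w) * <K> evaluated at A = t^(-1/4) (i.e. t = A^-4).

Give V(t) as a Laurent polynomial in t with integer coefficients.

The presented braid s1^-1 s2 s3^-1 s2 s1^-1 s2 s3^-1 s4 s5 on 6 strands reduces by inverse Markov moves (closure unchanged at each step):
  Destabilize: the word has the form β·s5 where s5 occurs only as the final letter (β ∈ B_5); drop it and the last strand → 5 strands.
  Destabilize: the word has the form β·s4 where s4 occurs only as the final letter (β ∈ B_4); drop it and the last strand → 4 strands.
Reduced to β = s1^-1 s2 s3^-1 s2 s1^-1 s2 s3^-1 on 4 strands, 7 crossings.
Compute on β:
Braid: s1^-1 s2 s3^-1 s2 s1^-1 s2 s3^-1 on 4 strands, 7 crossings.
Writhe w = (#positive) - (#negative) = 3 - 4 = -1.
Enumerate smoothing states for the bracket polynomial. There are 2^7 = 128 states.
Each crossing splits two ways (0=vertical, 1=horizontal). The state's weight is A^(#A-smoothings - #B-smoothings) * d^(loops - 1).
Tabulate the states by total A-exponent and number of loops L (A-exp: L × count):
  A^7: L=4 ×1
  A^5: L=3 ×7
  A^3: L=2 ×19, L=4 ×2
  A^1: L=1 ×21, L=3 ×14
  A^-1: L=2 ×32, L=4 ×3
  A^-3: L=3 ×21
  A^-5: L=4 ×7
  A^-7: L=5 ×1
Each group contributes A^e * Σ count * d^(L-1):
Powers of d = -A^2 - A^-2: d^2 = A^4 + 2 + A^-4; d^3 = -A^6 - 3*A^2 - 3*A^-2 - A^-6; d^4 = A^8 + 4*A^4 + 6 + 4*A^-4 + A^-8.
  A^7 * (d^3) = -A^13 - 3*A^9 - 3*A^5 - A
  A^5 * (7*d^2) = 7*A^9 + 14*A^5 + 7*A
  A^3 * (19*d + 2*d^3) = -2*A^9 - 25*A^5 - 25*A - 2*A^-3
  A^1 * (21 + 14*d^2) = 14*A^5 + 49*A + 14*A^-3
  A^-1 * (32*d + 3*d^3) = -3*A^5 - 41*A - 41*A^-3 - 3*A^-7
  A^-3 * (21*d^2) = 21*A + 42*A^-3 + 21*A^-7
  A^-5 * (7*d^3) = -7*A - 21*A^-3 - 21*A^-7 - 7*A^-11
  A^-7 * (d^4) = A + 4*A^-3 + 6*A^-7 + 4*A^-11 + A^-15
Summing the groups: <K> = -A^13 + 2*A^9 - 3*A^5 + 4*A - 4*A^-3 + 3*A^-7 - 3*A^-11 + A^-15
Normalise by the writhe: (-A^3)^(-w) = (-A^3)^(1) = -A^3, so f(A) = -A^3 * <K> = A^16 - 2*A^12 + 3*A^8 - 4*A^4 + 4 - 3*A^-4 + 3*A^-8 - A^-12.
Substitute A = t^(-1/4), i.e. A^e → t^(-e/4): V(t) = -t^3 + 3*t^2 - 3*t + 4 - 4*t^-1 + 3*t^-2 - 2*t^-3 + t^-4

Answer: -t^3 + 3*t^2 - 3*t + 4 - 4*t^-1 + 3*t^-2 - 2*t^-3 + t^-4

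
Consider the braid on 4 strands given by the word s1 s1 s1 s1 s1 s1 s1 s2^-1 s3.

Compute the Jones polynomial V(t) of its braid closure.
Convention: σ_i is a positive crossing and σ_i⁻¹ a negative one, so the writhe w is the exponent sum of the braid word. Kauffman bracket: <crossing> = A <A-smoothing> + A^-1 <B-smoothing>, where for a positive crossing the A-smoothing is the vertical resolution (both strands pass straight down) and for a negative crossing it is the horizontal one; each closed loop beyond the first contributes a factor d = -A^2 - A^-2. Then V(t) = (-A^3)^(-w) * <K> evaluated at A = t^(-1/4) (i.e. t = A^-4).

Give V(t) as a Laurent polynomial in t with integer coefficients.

-t^10 + t^9 - t^8 + t^7 - t^6 + t^5 + t^3

Derivation:
The presented braid s1 s1 s1 s1 s1 s1 s1 s2^-1 s3 on 4 strands reduces by inverse Markov moves (closure unchanged at each step):
  Destabilize: the word has the form β·s3 where s3 occurs only as the final letter (β ∈ B_3); drop it and the last strand → 3 strands.
  Destabilize: the word has the form β·s2^-1 where s2^-1 occurs only as the final letter (β ∈ B_2); drop it and the last strand → 2 strands.
Reduced to β = s1 s1 s1 s1 s1 s1 s1 on 2 strands, 7 crossings.
Compute on β:
Braid: s1 s1 s1 s1 s1 s1 s1 on 2 strands, 7 crossings.
Writhe w = (#positive) - (#negative) = 7 - 0 = 7.
Enumerate smoothing states for the bracket polynomial. There are 2^7 = 128 states.
For each crossing: s=0 is the vertical smoothing, s=1 horizontal. Crossing k contributes A^(sign_k * (1 - 2*s_k)); loop factor d = -A^2 - A^-2.
Tabulate the states by total A-exponent and number of loops L (A-exp: L × count):
  A^7: L=2 ×1
  A^5: L=1 ×7
  A^3: L=2 ×21
  A^1: L=3 ×35
  A^-1: L=4 ×35
  A^-3: L=5 ×21
  A^-5: L=6 ×7
  A^-7: L=7 ×1
Each group contributes A^e * Σ count * d^(L-1):
Powers of d = -A^2 - A^-2: d^2 = A^4 + 2 + A^-4; d^3 = -A^6 - 3*A^2 - 3*A^-2 - A^-6; d^4 = A^8 + 4*A^4 + 6 + 4*A^-4 + A^-8; d^5 = -A^10 - 5*A^6 - 10*A^2 - 10*A^-2 - 5*A^-6 - A^-10; d^6 = A^12 + 6*A^8 + 15*A^4 + 20 + 15*A^-4 + 6*A^-8 + A^-12.
  A^7 * (d) = -A^9 - A^5
  A^5 * (7) = 7*A^5
  A^3 * (21*d) = -21*A^5 - 21*A
  A^1 * (35*d^2) = 35*A^5 + 70*A + 35*A^-3
  A^-1 * (35*d^3) = -35*A^5 - 105*A - 105*A^-3 - 35*A^-7
  A^-3 * (21*d^4) = 21*A^5 + 84*A + 126*A^-3 + 84*A^-7 + 21*A^-11
  A^-5 * (7*d^5) = -7*A^5 - 35*A - 70*A^-3 - 70*A^-7 - 35*A^-11 - 7*A^-15
  A^-7 * (d^6) = A^5 + 6*A + 15*A^-3 + 20*A^-7 + 15*A^-11 + 6*A^-15 + A^-19
Summing the groups: <K> = -A^9 - A + A^-3 - A^-7 + A^-11 - A^-15 + A^-19
Normalise by the writhe: (-A^3)^(-w) = (-A^3)^(-7) = -A^-21, so f(A) = -A^-21 * <K> = A^-12 + A^-20 - A^-24 + A^-28 - A^-32 + A^-36 - A^-40.
Substitute A = t^(-1/4), i.e. A^e → t^(-e/4): V(t) = -t^10 + t^9 - t^8 + t^7 - t^6 + t^5 + t^3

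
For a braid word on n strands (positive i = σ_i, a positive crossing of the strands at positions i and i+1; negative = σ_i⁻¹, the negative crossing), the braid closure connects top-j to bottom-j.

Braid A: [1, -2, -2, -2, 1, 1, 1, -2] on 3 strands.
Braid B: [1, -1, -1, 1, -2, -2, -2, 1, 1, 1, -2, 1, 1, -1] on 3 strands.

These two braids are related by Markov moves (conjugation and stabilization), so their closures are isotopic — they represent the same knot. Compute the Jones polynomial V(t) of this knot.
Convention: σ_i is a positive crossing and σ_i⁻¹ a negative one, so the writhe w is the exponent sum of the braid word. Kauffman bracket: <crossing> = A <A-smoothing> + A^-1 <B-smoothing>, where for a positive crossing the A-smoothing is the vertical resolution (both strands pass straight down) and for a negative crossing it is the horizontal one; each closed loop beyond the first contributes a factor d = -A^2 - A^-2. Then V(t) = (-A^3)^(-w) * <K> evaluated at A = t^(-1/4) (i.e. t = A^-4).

Markov-equivalent braids have isotopic closures, hence identical knot invariants. Strip the Markov moves from each word to reach a common short braid β, then compute V(t) once on β.
Braid A: s1 s2^-1 s2^-1 s2^-1 s1 s1 s1 s2^-1 on 3 strands has no conjugating prefix/suffix or stabilization to strip; take β = s1 s2^-1 s2^-1 s2^-1 s1 s1 s1 s2^-1.
Braid B: s1 s1^-1 s1^-1 s1 s2^-1 s2^-1 s2^-1 s1 s1 s1 s2^-1 s1 s1 s1^-1 on 3 strands reduces by inverse Markov moves (closure unchanged at each step):
  Deconjugate: the word is γ·β·γ⁻¹ with γ = s1 s1^-1 (prefix) and γ⁻¹ = s1 s1^-1 (suffix); strip both.
  Deconjugate: the word is γ·β·γ⁻¹ with γ = s1^-1 (prefix) and γ⁻¹ = s1 (suffix); strip both.
Reduced to β = s1 s2^-1 s2^-1 s2^-1 s1 s1 s1 s2^-1 on 3 strands, 8 crossings.
Both give the same β = s1 s2^-1 s2^-1 s2^-1 s1 s1 s1 s2^-1 on 3 strands, so one state sum suffices:
Braid: s1 s2^-1 s2^-1 s2^-1 s1 s1 s1 s2^-1 on 3 strands, 8 crossings.
Writhe w = (#positive) - (#negative) = 4 - 4 = 0.
State-sum expansion of <K>. There are 2^8 = 256 states.
Smooth each crossing (0=||, 1=⌣⌢); contribution A^(Σ sign_k(1-2s_k)) * d^(L-1).
Tabulate the states by total A-exponent and number of loops L (A-exp: L × count):
  A^8: L=5 ×1
  A^6: L=4 ×8
  A^4: L=3 ×25, L=5 ×3
  A^2: L=2 ×37, L=4 ×18, L=6 ×1
  A^0: L=1 ×25, L=3 ×37, L=5 ×8
  A^-2: L=2 ×37, L=4 ×18, L=6 ×1
  A^-4: L=3 ×25, L=5 ×3
  A^-6: L=4 ×8
  A^-8: L=5 ×1
Each group contributes A^e * Σ count * d^(L-1):
Powers of d = -A^2 - A^-2: d^2 = A^4 + 2 + A^-4; d^3 = -A^6 - 3*A^2 - 3*A^-2 - A^-6; d^4 = A^8 + 4*A^4 + 6 + 4*A^-4 + A^-8; d^5 = -A^10 - 5*A^6 - 10*A^2 - 10*A^-2 - 5*A^-6 - A^-10.
  A^8 * (d^4) = A^16 + 4*A^12 + 6*A^8 + 4*A^4 + 1
  A^6 * (8*d^3) = -8*A^12 - 24*A^8 - 24*A^4 - 8
  A^4 * (25*d^2 + 3*d^4) = 3*A^12 + 37*A^8 + 68*A^4 + 37 + 3*A^-4
  A^2 * (37*d + 18*d^3 + d^5) = -A^12 - 23*A^8 - 101*A^4 - 101 - 23*A^-4 - A^-8
  A^0 * (25 + 37*d^2 + 8*d^4) = 8*A^8 + 69*A^4 + 147 + 69*A^-4 + 8*A^-8
  A^-2 * (37*d + 18*d^3 + d^5) = -A^8 - 23*A^4 - 101 - 101*A^-4 - 23*A^-8 - A^-12
  A^-4 * (25*d^2 + 3*d^4) = 3*A^4 + 37 + 68*A^-4 + 37*A^-8 + 3*A^-12
  A^-6 * (8*d^3) = -8 - 24*A^-4 - 24*A^-8 - 8*A^-12
  A^-8 * (d^4) = 1 + 4*A^-4 + 6*A^-8 + 4*A^-12 + A^-16
Summing the groups: <K> = A^16 - 2*A^12 + 3*A^8 - 4*A^4 + 5 - 4*A^-4 + 3*A^-8 - 2*A^-12 + A^-16
Normalise by the writhe: (-A^3)^(-w) = (-A^3)^(0) = 1, so f(A) = 1 * <K> = A^16 - 2*A^12 + 3*A^8 - 4*A^4 + 5 - 4*A^-4 + 3*A^-8 - 2*A^-12 + A^-16.
Substitute A = t^(-1/4), i.e. A^e → t^(-e/4): V(t) = t^4 - 2*t^3 + 3*t^2 - 4*t + 5 - 4*t^-1 + 3*t^-2 - 2*t^-3 + t^-4

Answer: t^4 - 2*t^3 + 3*t^2 - 4*t + 5 - 4*t^-1 + 3*t^-2 - 2*t^-3 + t^-4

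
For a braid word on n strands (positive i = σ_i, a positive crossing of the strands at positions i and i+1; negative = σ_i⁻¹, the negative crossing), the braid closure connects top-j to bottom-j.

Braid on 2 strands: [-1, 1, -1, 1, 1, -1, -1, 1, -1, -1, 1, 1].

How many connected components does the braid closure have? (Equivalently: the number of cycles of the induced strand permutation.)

Track the strand permutation on 2 strands, starting from identity.
  step 1: s1^-1 swaps positions 1,2 -> [2 1]
  step 2: s1 swaps positions 1,2 -> [1 2]
  step 3: s1^-1 swaps positions 1,2 -> [2 1]
  step 4: s1 swaps positions 1,2 -> [1 2]
  step 5: s1 swaps positions 1,2 -> [2 1]
  step 6: s1^-1 swaps positions 1,2 -> [1 2]
  step 7: s1^-1 swaps positions 1,2 -> [2 1]
  step 8: s1 swaps positions 1,2 -> [1 2]
  step 9: s1^-1 swaps positions 1,2 -> [2 1]
  step 10: s1^-1 swaps positions 1,2 -> [1 2]
  step 11: s1 swaps positions 1,2 -> [2 1]
  step 12: s1 swaps positions 1,2 -> [1 2]
Final permutation (position -> original strand): [1 2]
Closure components = cycle count of this permutation = 2.

Answer: 2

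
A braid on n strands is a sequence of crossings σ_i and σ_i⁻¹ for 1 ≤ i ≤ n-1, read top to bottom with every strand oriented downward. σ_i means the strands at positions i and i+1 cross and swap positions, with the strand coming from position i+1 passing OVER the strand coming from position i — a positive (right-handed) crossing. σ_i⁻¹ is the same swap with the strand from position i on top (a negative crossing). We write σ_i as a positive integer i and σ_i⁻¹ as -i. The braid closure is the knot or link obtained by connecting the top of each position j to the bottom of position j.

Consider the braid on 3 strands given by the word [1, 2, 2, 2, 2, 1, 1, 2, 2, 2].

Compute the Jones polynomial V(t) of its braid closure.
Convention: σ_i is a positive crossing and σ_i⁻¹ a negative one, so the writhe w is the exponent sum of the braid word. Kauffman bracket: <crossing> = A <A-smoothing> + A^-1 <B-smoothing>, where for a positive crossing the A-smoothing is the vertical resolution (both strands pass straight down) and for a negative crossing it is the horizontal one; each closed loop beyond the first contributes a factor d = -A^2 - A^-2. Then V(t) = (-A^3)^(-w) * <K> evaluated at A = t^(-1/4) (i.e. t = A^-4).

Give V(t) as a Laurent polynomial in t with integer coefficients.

-t^12 + t^11 - t^10 + t^9 - t^8 + t^6 + t^4

Derivation:
Braid: s1 s2 s2 s2 s2 s1 s1 s2 s2 s2 on 3 strands, 10 crossings.
Writhe w = (#positive) - (#negative) = 10 - 0 = 10.
Computing the Kauffman bracket via state sum. There are 2^10 = 1024 states.
Each crossing splits two ways (0=vertical, 1=horizontal). The state's weight is A^(#A-smoothings - #B-smoothings) * d^(loops - 1).
Tabulate the states by total A-exponent and number of loops L (A-exp: L × count):
  A^10: L=3 ×1
  A^8: L=2 ×10
  A^6: L=1 ×21, L=3 ×24
  A^4: L=2 ×84, L=4 ×36
  A^2: L=1 ×24, L=3 ×151, L=5 ×35
  A^0: L=2 ×72, L=4 ×159, L=6 ×21
  A^-2: L=3 ×98, L=5 ×105, L=7 ×7
  A^-4: L=4 ×76, L=6 ×43, L=8 ×1
  A^-6: L=5 ×35, L=7 ×10
  A^-8: L=6 ×9, L=8 ×1
  A^-10: L=7 ×1
Each group contributes A^e * Σ count * d^(L-1):
Powers of d = -A^2 - A^-2: d^2 = A^4 + 2 + A^-4; d^3 = -A^6 - 3*A^2 - 3*A^-2 - A^-6; d^4 = A^8 + 4*A^4 + 6 + 4*A^-4 + A^-8; d^5 = -A^10 - 5*A^6 - 10*A^2 - 10*A^-2 - 5*A^-6 - A^-10; d^6 = A^12 + 6*A^8 + 15*A^4 + 20 + 15*A^-4 + 6*A^-8 + A^-12; d^7 = -A^14 - 7*A^10 - 21*A^6 - 35*A^2 - 35*A^-2 - 21*A^-6 - 7*A^-10 - A^-14.
  A^10 * (d^2) = A^14 + 2*A^10 + A^6
  A^8 * (10*d) = -10*A^10 - 10*A^6
  A^6 * (21 + 24*d^2) = 24*A^10 + 69*A^6 + 24*A^2
  A^4 * (84*d + 36*d^3) = -36*A^10 - 192*A^6 - 192*A^2 - 36*A^-2
  A^2 * (24 + 151*d^2 + 35*d^4) = 35*A^10 + 291*A^6 + 536*A^2 + 291*A^-2 + 35*A^-6
  A^0 * (72*d + 159*d^3 + 21*d^5) = -21*A^10 - 264*A^6 - 759*A^2 - 759*A^-2 - 264*A^-6 - 21*A^-10
  A^-2 * (98*d^2 + 105*d^4 + 7*d^6) = 7*A^10 + 147*A^6 + 623*A^2 + 966*A^-2 + 623*A^-6 + 147*A^-10 + 7*A^-14
  A^-4 * (76*d^3 + 43*d^5 + d^7) = -A^10 - 50*A^6 - 312*A^2 - 693*A^-2 - 693*A^-6 - 312*A^-10 - 50*A^-14 - A^-18
  A^-6 * (35*d^4 + 10*d^6) = 10*A^6 + 95*A^2 + 290*A^-2 + 410*A^-6 + 290*A^-10 + 95*A^-14 + 10*A^-18
  A^-8 * (9*d^5 + d^7) = -A^6 - 16*A^2 - 66*A^-2 - 125*A^-6 - 125*A^-10 - 66*A^-14 - 16*A^-18 - A^-22
  A^-10 * (d^6) = A^2 + 6*A^-2 + 15*A^-6 + 20*A^-10 + 15*A^-14 + 6*A^-18 + A^-22
Summing the groups: <K> = A^14 + A^6 - A^-2 + A^-6 - A^-10 + A^-14 - A^-18
Normalise by the writhe: (-A^3)^(-w) = (-A^3)^(-10) = A^-30, so f(A) = A^-30 * <K> = A^-16 + A^-24 - A^-32 + A^-36 - A^-40 + A^-44 - A^-48.
Substitute A = t^(-1/4), i.e. A^e → t^(-e/4): V(t) = -t^12 + t^11 - t^10 + t^9 - t^8 + t^6 + t^4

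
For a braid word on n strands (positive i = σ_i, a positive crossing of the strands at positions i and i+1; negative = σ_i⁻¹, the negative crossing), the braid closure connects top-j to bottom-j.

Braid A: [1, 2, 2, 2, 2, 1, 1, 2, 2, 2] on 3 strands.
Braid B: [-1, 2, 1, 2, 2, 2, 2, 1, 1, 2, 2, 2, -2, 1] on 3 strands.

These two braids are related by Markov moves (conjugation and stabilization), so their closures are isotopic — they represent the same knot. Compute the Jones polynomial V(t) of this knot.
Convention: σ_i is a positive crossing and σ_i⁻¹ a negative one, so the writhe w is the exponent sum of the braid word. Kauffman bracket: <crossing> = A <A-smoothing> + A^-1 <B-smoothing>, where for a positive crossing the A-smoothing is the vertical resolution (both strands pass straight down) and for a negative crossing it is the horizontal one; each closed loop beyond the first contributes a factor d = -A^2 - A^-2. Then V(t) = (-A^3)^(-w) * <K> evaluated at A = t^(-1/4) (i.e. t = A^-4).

-t^12 + t^11 - t^10 + t^9 - t^8 + t^6 + t^4

Derivation:
Markov-equivalent braids have isotopic closures, hence identical knot invariants. Strip the Markov moves from each word to reach a common short braid β, then compute V(t) once on β.
Braid A: s1 s2 s2 s2 s2 s1 s1 s2 s2 s2 on 3 strands has no conjugating prefix/suffix or stabilization to strip; take β = s1 s2 s2 s2 s2 s1 s1 s2 s2 s2.
Braid B: s1^-1 s2 s1 s2 s2 s2 s2 s1 s1 s2 s2 s2 s2^-1 s1 on 3 strands reduces by inverse Markov moves (closure unchanged at each step):
  Deconjugate: the word is γ·β·γ⁻¹ with γ = s1^-1 (prefix) and γ⁻¹ = s1 (suffix); strip both.
  Deconjugate: the word is γ·β·γ⁻¹ with γ = s2 (prefix) and γ⁻¹ = s2^-1 (suffix); strip both.
Reduced to β = s1 s2 s2 s2 s2 s1 s1 s2 s2 s2 on 3 strands, 10 crossings.
Both give the same β = s1 s2 s2 s2 s2 s1 s1 s2 s2 s2 on 3 strands, so one state sum suffices:
Braid: s1 s2 s2 s2 s2 s1 s1 s2 s2 s2 on 3 strands, 10 crossings.
Writhe w = (#positive) - (#negative) = 10 - 0 = 10.
Computing the Kauffman bracket via state sum. There are 2^10 = 1024 states.
Each crossing splits two ways (0=vertical, 1=horizontal). The state's weight is A^(#A-smoothings - #B-smoothings) * d^(loops - 1).
Tabulate the states by total A-exponent and number of loops L (A-exp: L × count):
  A^10: L=3 ×1
  A^8: L=2 ×10
  A^6: L=1 ×21, L=3 ×24
  A^4: L=2 ×84, L=4 ×36
  A^2: L=1 ×24, L=3 ×151, L=5 ×35
  A^0: L=2 ×72, L=4 ×159, L=6 ×21
  A^-2: L=3 ×98, L=5 ×105, L=7 ×7
  A^-4: L=4 ×76, L=6 ×43, L=8 ×1
  A^-6: L=5 ×35, L=7 ×10
  A^-8: L=6 ×9, L=8 ×1
  A^-10: L=7 ×1
Each group contributes A^e * Σ count * d^(L-1):
Powers of d = -A^2 - A^-2: d^2 = A^4 + 2 + A^-4; d^3 = -A^6 - 3*A^2 - 3*A^-2 - A^-6; d^4 = A^8 + 4*A^4 + 6 + 4*A^-4 + A^-8; d^5 = -A^10 - 5*A^6 - 10*A^2 - 10*A^-2 - 5*A^-6 - A^-10; d^6 = A^12 + 6*A^8 + 15*A^4 + 20 + 15*A^-4 + 6*A^-8 + A^-12; d^7 = -A^14 - 7*A^10 - 21*A^6 - 35*A^2 - 35*A^-2 - 21*A^-6 - 7*A^-10 - A^-14.
  A^10 * (d^2) = A^14 + 2*A^10 + A^6
  A^8 * (10*d) = -10*A^10 - 10*A^6
  A^6 * (21 + 24*d^2) = 24*A^10 + 69*A^6 + 24*A^2
  A^4 * (84*d + 36*d^3) = -36*A^10 - 192*A^6 - 192*A^2 - 36*A^-2
  A^2 * (24 + 151*d^2 + 35*d^4) = 35*A^10 + 291*A^6 + 536*A^2 + 291*A^-2 + 35*A^-6
  A^0 * (72*d + 159*d^3 + 21*d^5) = -21*A^10 - 264*A^6 - 759*A^2 - 759*A^-2 - 264*A^-6 - 21*A^-10
  A^-2 * (98*d^2 + 105*d^4 + 7*d^6) = 7*A^10 + 147*A^6 + 623*A^2 + 966*A^-2 + 623*A^-6 + 147*A^-10 + 7*A^-14
  A^-4 * (76*d^3 + 43*d^5 + d^7) = -A^10 - 50*A^6 - 312*A^2 - 693*A^-2 - 693*A^-6 - 312*A^-10 - 50*A^-14 - A^-18
  A^-6 * (35*d^4 + 10*d^6) = 10*A^6 + 95*A^2 + 290*A^-2 + 410*A^-6 + 290*A^-10 + 95*A^-14 + 10*A^-18
  A^-8 * (9*d^5 + d^7) = -A^6 - 16*A^2 - 66*A^-2 - 125*A^-6 - 125*A^-10 - 66*A^-14 - 16*A^-18 - A^-22
  A^-10 * (d^6) = A^2 + 6*A^-2 + 15*A^-6 + 20*A^-10 + 15*A^-14 + 6*A^-18 + A^-22
Summing the groups: <K> = A^14 + A^6 - A^-2 + A^-6 - A^-10 + A^-14 - A^-18
Normalise by the writhe: (-A^3)^(-w) = (-A^3)^(-10) = A^-30, so f(A) = A^-30 * <K> = A^-16 + A^-24 - A^-32 + A^-36 - A^-40 + A^-44 - A^-48.
Substitute A = t^(-1/4), i.e. A^e → t^(-e/4): V(t) = -t^12 + t^11 - t^10 + t^9 - t^8 + t^6 + t^4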